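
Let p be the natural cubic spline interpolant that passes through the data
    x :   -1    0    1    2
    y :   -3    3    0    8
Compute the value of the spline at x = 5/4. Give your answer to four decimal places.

0.8406

With M_i denoting the second derivative at x_i, h_i = 1, 1, 1, and Δ_i = (y_(i+1) − y_i)/h_i = 6, -3, 8:
  1·M_0 + 4·M_1 + 1·M_2 = 6(Δ_1 - Δ_0) = -54
  1·M_1 + 4·M_2 + 1·M_3 = 6(Δ_2 - Δ_1) = 66
Natural end conditions: M_0 = M_3 = 0.
Forward elimination and back-substitution give M_0 = 0, M_1 = -94/5, M_2 = 106/5, M_3 = 0.
On [1, 2], p(x) = 0 + 14/15·(x - 1) + 53/5·(x - 1)² - 53/15·(x - 1)³.
With (x - 1) = 1/4: p(5/4) = 269/320.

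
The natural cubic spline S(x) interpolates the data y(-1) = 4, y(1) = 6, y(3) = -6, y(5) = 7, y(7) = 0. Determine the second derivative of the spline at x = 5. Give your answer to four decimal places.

-11.0893

Put σ_i = S'' at the i-th knot. Here h = (2, 2, 2, 2) and Δ = (1, -6, 13/2, -7/2), so the interior equations h_(i-1)·σ_(i-1) + 2(h_(i-1)+h_i)·σ_i + h_i·σ_(i+1) = 6(Δ_i − Δ_(i-1)) read
  2·σ_0 + 8·σ_1 + 2·σ_2 = 6(Δ_1 - Δ_0) = -42
  2·σ_1 + 8·σ_2 + 2·σ_3 = 6(Δ_2 - Δ_1) = 75
  2·σ_2 + 8·σ_3 + 2·σ_4 = 6(Δ_3 - Δ_2) = -60
Natural end conditions: σ_0 = σ_4 = 0.
Solving: σ_0 = 0, σ_1 = -495/56, σ_2 = 201/14, σ_3 = -621/56, σ_4 = 0.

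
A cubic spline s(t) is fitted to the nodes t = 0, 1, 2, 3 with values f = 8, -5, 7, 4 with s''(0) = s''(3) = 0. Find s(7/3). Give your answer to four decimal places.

Put m_i = s'' at the i-th knot. Here h = (1, 1, 1) and Δ = (-13, 12, -3), so the interior equations h_(i-1)·m_(i-1) + 2(h_(i-1)+h_i)·m_i + h_i·m_(i+1) = 6(Δ_i − Δ_(i-1)) read
  1·m_0 + 4·m_1 + 1·m_2 = 6(Δ_1 - Δ_0) = 150
  1·m_1 + 4·m_2 + 1·m_3 = 6(Δ_2 - Δ_1) = -90
Natural end conditions: m_0 = m_3 = 0.
Solving: m_0 = 0, m_1 = 46, m_2 = -34, m_3 = 0.
On [2, 3], s(t) = 7 + 25/3·(t - 2) - 17·(t - 2)² + 17/3·(t - 2)³.
With (t - 2) = 1/3: s(7/3) = 656/81.

8.0988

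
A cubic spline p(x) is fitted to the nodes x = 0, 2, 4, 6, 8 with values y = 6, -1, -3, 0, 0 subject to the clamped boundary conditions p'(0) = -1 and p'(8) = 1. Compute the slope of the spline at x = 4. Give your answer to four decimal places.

1.0714

Put M_i = p'' at the i-th knot. Here h = (2, 2, 2, 2) and Δ = (-7/2, -1, 3/2, 0), so the interior equations h_(i-1)·M_(i-1) + 2(h_(i-1)+h_i)·M_i + h_i·M_(i+1) = 6(Δ_i − Δ_(i-1)) read
  2·M_0 + 8·M_1 + 2·M_2 = 6(Δ_1 - Δ_0) = 15
  2·M_1 + 8·M_2 + 2·M_3 = 6(Δ_2 - Δ_1) = 15
  2·M_2 + 8·M_3 + 2·M_4 = 6(Δ_3 - Δ_2) = -9
Clamped end conditions give two more equations: 2h_0·M_0 + h_0·M_1 = 6(Δ_0 - p'(0)) = -15 and h_3·M_3 + 2h_3·M_4 = 6(p'(8) - Δ_3) = 6.
Forward elimination and back-substitution give M_0 = -143/28, M_1 = 19/7, M_2 = 7/4, M_3 = -31/14, M_4 = 73/28.
On [4, 6], p'(x) = b_2 + 2c_2·(x - 4) + 3d_2·(x - 4)² with b_2 = Δ_2 - h_2(2M_2 + M_3)/6 = 15/14, c_2 = M_2/2 = 7/8, d_2 = (M_3 - M_2)/(6h_2) = -37/112. So p'(4) = 15/14.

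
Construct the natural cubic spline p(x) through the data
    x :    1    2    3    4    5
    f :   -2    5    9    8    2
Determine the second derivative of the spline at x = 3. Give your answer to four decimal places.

-5.1429

With M_i denoting the second derivative at x_i, h_i = 1, 1, 1, 1, and Δ_i = (y_(i+1) − y_i)/h_i = 7, 4, -1, -6:
  1·M_0 + 4·M_1 + 1·M_2 = 6(Δ_1 - Δ_0) = -18
  1·M_1 + 4·M_2 + 1·M_3 = 6(Δ_2 - Δ_1) = -30
  1·M_2 + 4·M_3 + 1·M_4 = 6(Δ_3 - Δ_2) = -30
Natural end conditions: M_0 = M_4 = 0.
Solving the tridiagonal system: M_0 = 0, M_1 = -45/14, M_2 = -36/7, M_3 = -87/14, M_4 = 0.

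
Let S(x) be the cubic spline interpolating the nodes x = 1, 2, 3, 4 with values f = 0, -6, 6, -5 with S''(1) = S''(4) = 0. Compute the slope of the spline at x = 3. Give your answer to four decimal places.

Put M_i = S'' at the i-th knot. Here h = (1, 1, 1) and Δ = (-6, 12, -11), so the interior equations h_(i-1)·M_(i-1) + 2(h_(i-1)+h_i)·M_i + h_i·M_(i+1) = 6(Δ_i − Δ_(i-1)) read
  1·M_0 + 4·M_1 + 1·M_2 = 6(Δ_1 - Δ_0) = 108
  1·M_1 + 4·M_2 + 1·M_3 = 6(Δ_2 - Δ_1) = -138
Natural end conditions: M_0 = M_3 = 0.
Forward elimination and back-substitution give M_0 = 0, M_1 = 38, M_2 = -44, M_3 = 0.
On [3, 4], S'(x) = b_2 + 2c_2·(x - 3) + 3d_2·(x - 3)² with b_2 = Δ_2 - h_2(2M_2 + M_3)/6 = 11/3, c_2 = M_2/2 = -22, d_2 = (M_3 - M_2)/(6h_2) = 22/3. So S'(3) = 11/3.

3.6667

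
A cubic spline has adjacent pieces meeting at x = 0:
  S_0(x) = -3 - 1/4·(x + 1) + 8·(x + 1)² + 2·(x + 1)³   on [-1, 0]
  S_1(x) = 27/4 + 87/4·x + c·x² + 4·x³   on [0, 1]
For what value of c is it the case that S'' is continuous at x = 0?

S_0''(x) = 16 + 12·(x + 1), so S_0''(0) = 28. On the right, S_1''(0) = 2c, so c = 14.

14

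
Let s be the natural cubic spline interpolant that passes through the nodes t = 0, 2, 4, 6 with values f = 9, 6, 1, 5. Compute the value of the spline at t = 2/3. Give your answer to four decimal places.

8.3358

Put σ_i = s'' at the i-th knot. Here h = (2, 2, 2) and Δ = (-3/2, -5/2, 2), so the interior equations h_(i-1)·σ_(i-1) + 2(h_(i-1)+h_i)·σ_i + h_i·σ_(i+1) = 6(Δ_i − Δ_(i-1)) read
  2·σ_0 + 8·σ_1 + 2·σ_2 = 6(Δ_1 - Δ_0) = -6
  2·σ_1 + 8·σ_2 + 2·σ_3 = 6(Δ_2 - Δ_1) = 27
Natural end conditions: σ_0 = σ_3 = 0.
Forward elimination and back-substitution give σ_0 = 0, σ_1 = -17/10, σ_2 = 19/5, σ_3 = 0.
On [0, 2], s(t) = 9 - 14/15·t + 0·t² - 17/120·t³.
With t = 2/3: s(2/3) = 3376/405.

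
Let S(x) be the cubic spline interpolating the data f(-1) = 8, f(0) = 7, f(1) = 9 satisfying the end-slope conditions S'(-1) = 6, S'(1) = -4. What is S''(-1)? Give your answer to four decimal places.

With m_i denoting the second derivative at x_i, h_i = 1, 1, and Δ_i = (y_(i+1) − y_i)/h_i = -1, 2:
  1·m_0 + 4·m_1 + 1·m_2 = 6(Δ_1 - Δ_0) = 18
Clamped end conditions give two more equations: 2h_0·m_0 + h_0·m_1 = 6(Δ_0 - S'(-1)) = -42 and h_1·m_1 + 2h_1·m_2 = 6(S'(1) - Δ_1) = -36.
Solving the tridiagonal system: m_0 = -61/2, m_1 = 19, m_2 = -55/2.

-30.5000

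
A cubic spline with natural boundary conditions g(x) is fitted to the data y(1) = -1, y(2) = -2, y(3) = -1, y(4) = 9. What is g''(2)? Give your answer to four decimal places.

-0.4000

Put M_i = g'' at the i-th knot. Here h = (1, 1, 1) and Δ = (-1, 1, 10), so the interior equations h_(i-1)·M_(i-1) + 2(h_(i-1)+h_i)·M_i + h_i·M_(i+1) = 6(Δ_i − Δ_(i-1)) read
  1·M_0 + 4·M_1 + 1·M_2 = 6(Δ_1 - Δ_0) = 12
  1·M_1 + 4·M_2 + 1·M_3 = 6(Δ_2 - Δ_1) = 54
Natural end conditions: M_0 = M_3 = 0.
Forward elimination and back-substitution give M_0 = 0, M_1 = -2/5, M_2 = 68/5, M_3 = 0.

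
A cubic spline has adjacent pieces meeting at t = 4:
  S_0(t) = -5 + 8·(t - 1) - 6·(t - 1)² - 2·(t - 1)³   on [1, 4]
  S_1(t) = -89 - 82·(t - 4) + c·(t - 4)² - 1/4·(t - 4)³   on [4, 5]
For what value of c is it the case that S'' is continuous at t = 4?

S_0''(t) = -12 - 12·(t - 1), so S_0''(4) = -48. On the right, S_1''(4) = 2c, so c = -24.

-24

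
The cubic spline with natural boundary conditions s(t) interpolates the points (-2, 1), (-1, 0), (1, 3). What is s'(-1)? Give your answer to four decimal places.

-0.1667

Put m_i = s'' at the i-th knot. Here h = (1, 2) and Δ = (-1, 3/2), so the interior equations h_(i-1)·m_(i-1) + 2(h_(i-1)+h_i)·m_i + h_i·m_(i+1) = 6(Δ_i − Δ_(i-1)) read
  1·m_0 + 6·m_1 + 2·m_2 = 6(Δ_1 - Δ_0) = 15
Natural end conditions: m_0 = m_2 = 0.
Solving the tridiagonal system: m_0 = 0, m_1 = 5/2, m_2 = 0.
On [-1, 1], s'(t) = b_1 + 2c_1·(t + 1) + 3d_1·(t + 1)² with b_1 = Δ_1 - h_1(2m_1 + m_2)/6 = -1/6, c_1 = m_1/2 = 5/4, d_1 = (m_2 - m_1)/(6h_1) = -5/24. So s'(-1) = -1/6.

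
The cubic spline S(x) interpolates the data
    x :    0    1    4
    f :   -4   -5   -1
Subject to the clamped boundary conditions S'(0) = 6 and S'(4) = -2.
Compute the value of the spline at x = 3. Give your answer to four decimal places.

Write M_i for S''(x_i). With h_i = 1, 3 and divided differences Δ_i = -1, 4/3, the continuity of S' gives the tridiagonal system
  1·M_0 + 8·M_1 + 3·M_2 = 6(Δ_1 - Δ_0) = 14
Clamped end conditions give two more equations: 2h_0·M_0 + h_0·M_1 = 6(Δ_0 - S'(0)) = -42 and h_1·M_1 + 2h_1·M_2 = 6(S'(4) - Δ_1) = -20.
Forward elimination and back-substitution give M_0 = -99/4, M_1 = 15/2, M_2 = -85/12.
On [1, 4], S(x) = -5 - 21/8·(x - 1) + 15/4·(x - 1)² - 175/216·(x - 1)³.
With (x - 1) = 2: S(3) = -187/108.

-1.7315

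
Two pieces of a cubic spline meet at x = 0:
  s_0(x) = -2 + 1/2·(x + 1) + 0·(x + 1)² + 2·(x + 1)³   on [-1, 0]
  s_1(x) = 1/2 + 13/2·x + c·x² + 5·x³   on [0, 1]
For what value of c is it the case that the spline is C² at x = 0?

6

s_0''(x) = 0 + 12·(x + 1), so s_0''(0) = 12. On the right, s_1''(0) = 2c, so c = 6.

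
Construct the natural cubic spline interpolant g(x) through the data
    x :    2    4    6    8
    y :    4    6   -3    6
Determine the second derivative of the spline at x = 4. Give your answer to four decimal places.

-6.2000

Write σ_i for g''(x_i). With h_i = 2, 2, 2 and divided differences Δ_i = 1, -9/2, 9/2, the continuity of g' gives the tridiagonal system
  2·σ_0 + 8·σ_1 + 2·σ_2 = 6(Δ_1 - Δ_0) = -33
  2·σ_1 + 8·σ_2 + 2·σ_3 = 6(Δ_2 - Δ_1) = 54
Natural end conditions: σ_0 = σ_3 = 0.
Solving the tridiagonal system: σ_0 = 0, σ_1 = -31/5, σ_2 = 83/10, σ_3 = 0.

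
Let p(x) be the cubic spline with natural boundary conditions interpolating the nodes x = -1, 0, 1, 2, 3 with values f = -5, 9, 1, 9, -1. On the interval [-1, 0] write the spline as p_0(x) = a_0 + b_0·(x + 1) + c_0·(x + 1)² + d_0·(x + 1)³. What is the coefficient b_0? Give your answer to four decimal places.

21.3571

With M_i denoting the second derivative at x_i, h_i = 1, 1, 1, 1, and Δ_i = (y_(i+1) − y_i)/h_i = 14, -8, 8, -10:
  1·M_0 + 4·M_1 + 1·M_2 = 6(Δ_1 - Δ_0) = -132
  1·M_1 + 4·M_2 + 1·M_3 = 6(Δ_2 - Δ_1) = 96
  1·M_2 + 4·M_3 + 1·M_4 = 6(Δ_3 - Δ_2) = -108
Natural end conditions: M_0 = M_4 = 0.
Hence M_0 = 0, M_1 = -309/7, M_2 = 312/7, M_3 = -267/7, M_4 = 0.
On [-1, 0], with p_0(x) = a_0 + b_0·(x + 1) + c_0·(x + 1)² + d_0·(x + 1)³: c_0 = M_0/2 = 0, d_0 = (M_1 - M_0)/(6h_0) = -103/14, b_0 = Δ_0 - h_0(2M_0 + M_1)/6 = 299/14.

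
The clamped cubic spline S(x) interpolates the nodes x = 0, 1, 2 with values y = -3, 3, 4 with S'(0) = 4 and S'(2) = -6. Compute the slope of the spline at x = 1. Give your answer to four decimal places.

With M_i denoting the second derivative at x_i, h_i = 1, 1, and Δ_i = (y_(i+1) − y_i)/h_i = 6, 1:
  1·M_0 + 4·M_1 + 1·M_2 = 6(Δ_1 - Δ_0) = -30
Clamped end conditions give two more equations: 2h_0·M_0 + h_0·M_1 = 6(Δ_0 - S'(0)) = 12 and h_1·M_1 + 2h_1·M_2 = 6(S'(2) - Δ_1) = -42.
Solving: M_0 = 17/2, M_1 = -5, M_2 = -37/2.
On [1, 2], S'(x) = b_1 + 2c_1·(x - 1) + 3d_1·(x - 1)² with b_1 = Δ_1 - h_1(2M_1 + M_2)/6 = 23/4, c_1 = M_1/2 = -5/2, d_1 = (M_2 - M_1)/(6h_1) = -9/4. So S'(1) = 23/4.

5.7500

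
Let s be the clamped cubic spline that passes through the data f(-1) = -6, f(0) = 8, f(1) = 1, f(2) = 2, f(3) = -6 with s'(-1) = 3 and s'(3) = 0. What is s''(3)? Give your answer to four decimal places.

With m_i denoting the second derivative at x_i, h_i = 1, 1, 1, 1, and Δ_i = (y_(i+1) − y_i)/h_i = 14, -7, 1, -8:
  1·m_0 + 4·m_1 + 1·m_2 = 6(Δ_1 - Δ_0) = -126
  1·m_1 + 4·m_2 + 1·m_3 = 6(Δ_2 - Δ_1) = 48
  1·m_2 + 4·m_3 + 1·m_4 = 6(Δ_3 - Δ_2) = -54
Clamped end conditions give two more equations: 2h_0·m_0 + h_0·m_1 = 6(Δ_0 - s'(-1)) = 66 and h_3·m_3 + 2h_3·m_4 = 6(s'(3) - Δ_3) = 48.
Forward elimination and back-substitution give m_0 = 1695/28, m_1 = -771/14, m_2 = 135/4, m_3 = -447/14, m_4 = 1119/28.

39.9643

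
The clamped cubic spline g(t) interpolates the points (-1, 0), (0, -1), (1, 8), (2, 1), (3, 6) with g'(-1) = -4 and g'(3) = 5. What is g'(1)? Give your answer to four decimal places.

0.5000

With M_i denoting the second derivative at x_i, h_i = 1, 1, 1, 1, and Δ_i = (y_(i+1) − y_i)/h_i = -1, 9, -7, 5:
  1·M_0 + 4·M_1 + 1·M_2 = 6(Δ_1 - Δ_0) = 60
  1·M_1 + 4·M_2 + 1·M_3 = 6(Δ_2 - Δ_1) = -96
  1·M_2 + 4·M_3 + 1·M_4 = 6(Δ_3 - Δ_2) = 72
Clamped end conditions give two more equations: 2h_0·M_0 + h_0·M_1 = 6(Δ_0 - g'(-1)) = 18 and h_3·M_3 + 2h_3·M_4 = 6(g'(3) - Δ_3) = 0.
Solving: M_0 = -15/4, M_1 = 51/2, M_2 = -153/4, M_3 = 63/2, M_4 = -63/4.
On [1, 2], g'(t) = b_2 + 2c_2·(t - 1) + 3d_2·(t - 1)² with b_2 = Δ_2 - h_2(2M_2 + M_3)/6 = 1/2, c_2 = M_2/2 = -153/8, d_2 = (M_3 - M_2)/(6h_2) = 93/8. So g'(1) = 1/2.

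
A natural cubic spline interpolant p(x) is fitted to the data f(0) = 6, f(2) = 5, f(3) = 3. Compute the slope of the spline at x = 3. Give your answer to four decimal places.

-2.2500

Put σ_i = p'' at the i-th knot. Here h = (2, 1) and Δ = (-1/2, -2), so the interior equations h_(i-1)·σ_(i-1) + 2(h_(i-1)+h_i)·σ_i + h_i·σ_(i+1) = 6(Δ_i − Δ_(i-1)) read
  2·σ_0 + 6·σ_1 + 1·σ_2 = 6(Δ_1 - Δ_0) = -9
Natural end conditions: σ_0 = σ_2 = 0.
Solving: σ_0 = 0, σ_1 = -3/2, σ_2 = 0.
On [2, 3], p'(x) = b_1 + 2c_1·(x - 2) + 3d_1·(x - 2)² with b_1 = Δ_1 - h_1(2σ_1 + σ_2)/6 = -3/2, c_1 = σ_1/2 = -3/4, d_1 = (σ_2 - σ_1)/(6h_1) = 1/4. So p'(3) = -9/4.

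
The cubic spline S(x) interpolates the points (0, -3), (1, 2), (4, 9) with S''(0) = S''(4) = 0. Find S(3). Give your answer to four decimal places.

Put σ_i = S'' at the i-th knot. Here h = (1, 3) and Δ = (5, 7/3), so the interior equations h_(i-1)·σ_(i-1) + 2(h_(i-1)+h_i)·σ_i + h_i·σ_(i+1) = 6(Δ_i − Δ_(i-1)) read
  1·σ_0 + 8·σ_1 + 3·σ_2 = 6(Δ_1 - Δ_0) = -16
Natural end conditions: σ_0 = σ_2 = 0.
Hence σ_0 = 0, σ_1 = -2, σ_2 = 0.
On [1, 4], S(x) = 2 + 13/3·(x - 1) - 1·(x - 1)² + 1/9·(x - 1)³.
With (x - 1) = 2: S(3) = 68/9.

7.5556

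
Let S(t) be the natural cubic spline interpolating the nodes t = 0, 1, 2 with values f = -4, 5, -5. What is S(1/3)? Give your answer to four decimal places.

0.4074

Write σ_i for S''(x_i). With h_i = 1, 1 and divided differences Δ_i = 9, -10, the continuity of S' gives the tridiagonal system
  1·σ_0 + 4·σ_1 + 1·σ_2 = 6(Δ_1 - Δ_0) = -114
Natural end conditions: σ_0 = σ_2 = 0.
Forward elimination and back-substitution give σ_0 = 0, σ_1 = -57/2, σ_2 = 0.
On [0, 1], S(t) = -4 + 55/4·t + 0·t² - 19/4·t³.
With t = 1/3: S(1/3) = 11/27.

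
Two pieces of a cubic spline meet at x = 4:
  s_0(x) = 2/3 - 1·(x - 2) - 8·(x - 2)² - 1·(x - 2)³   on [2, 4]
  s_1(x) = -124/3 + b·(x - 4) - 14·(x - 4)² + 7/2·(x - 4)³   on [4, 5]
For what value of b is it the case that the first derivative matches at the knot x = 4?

-45

s_0'(x) = -1 - 16·(x - 2) - 3·(x - 2)², so s_0'(4) = -45. On the right, s_1'(4) = b, so b = -45.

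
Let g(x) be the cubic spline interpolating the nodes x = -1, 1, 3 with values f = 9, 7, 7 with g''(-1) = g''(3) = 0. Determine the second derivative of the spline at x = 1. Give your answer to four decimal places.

Put σ_i = g'' at the i-th knot. Here h = (2, 2) and Δ = (-1, 0), so the interior equations h_(i-1)·σ_(i-1) + 2(h_(i-1)+h_i)·σ_i + h_i·σ_(i+1) = 6(Δ_i − Δ_(i-1)) read
  2·σ_0 + 8·σ_1 + 2·σ_2 = 6(Δ_1 - Δ_0) = 6
Natural end conditions: σ_0 = σ_2 = 0.
Forward elimination and back-substitution give σ_0 = 0, σ_1 = 3/4, σ_2 = 0.

0.7500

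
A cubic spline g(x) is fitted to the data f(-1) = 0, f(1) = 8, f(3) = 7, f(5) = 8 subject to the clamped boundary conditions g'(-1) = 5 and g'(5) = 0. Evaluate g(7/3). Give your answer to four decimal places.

7.5852

Put M_i = g'' at the i-th knot. Here h = (2, 2, 2) and Δ = (4, -1/2, 1/2), so the interior equations h_(i-1)·M_(i-1) + 2(h_(i-1)+h_i)·M_i + h_i·M_(i+1) = 6(Δ_i − Δ_(i-1)) read
  2·M_0 + 8·M_1 + 2·M_2 = 6(Δ_1 - Δ_0) = -27
  2·M_1 + 8·M_2 + 2·M_3 = 6(Δ_2 - Δ_1) = 6
Clamped end conditions give two more equations: 2h_0·M_0 + h_0·M_1 = 6(Δ_0 - g'(-1)) = -6 and h_2·M_2 + 2h_2·M_3 = 6(g'(5) - Δ_2) = -3.
Forward elimination and back-substitution give M_0 = 8/15, M_1 = -61/15, M_2 = 67/30, M_3 = -28/15.
On [1, 3], g(x) = 8 + 22/15·(x - 1) - 61/30·(x - 1)² + 21/40·(x - 1)³.
With (x - 1) = 4/3: g(7/3) = 1024/135.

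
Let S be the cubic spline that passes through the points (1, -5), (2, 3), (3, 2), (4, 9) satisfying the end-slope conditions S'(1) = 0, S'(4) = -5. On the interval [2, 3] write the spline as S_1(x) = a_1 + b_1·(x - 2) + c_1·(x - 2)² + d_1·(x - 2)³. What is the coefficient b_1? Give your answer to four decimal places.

Let M_i = S''(x_i). Step sizes h_i = 1, 1, 1; slopes of the chords Δ_i = (y_(i+1) - y_i)/h_i = 8, -1, 7.
  1·M_0 + 4·M_1 + 1·M_2 = 6(Δ_1 - Δ_0) = -54
  1·M_1 + 4·M_2 + 1·M_3 = 6(Δ_2 - Δ_1) = 48
Clamped end conditions give two more equations: 2h_0·M_0 + h_0·M_1 = 6(Δ_0 - S'(1)) = 48 and h_2·M_2 + 2h_2·M_3 = 6(S'(4) - Δ_2) = -72.
Solving the tridiagonal system: M_0 = 598/15, M_1 = -476/15, M_2 = 496/15, M_3 = -788/15.
On [2, 3], with S_1(x) = a_1 + b_1·(x - 2) + c_1·(x - 2)² + d_1·(x - 2)³: c_1 = M_1/2 = -238/15, d_1 = (M_2 - M_1)/(6h_1) = 54/5, b_1 = Δ_1 - h_1(2M_1 + M_2)/6 = 61/15.

4.0667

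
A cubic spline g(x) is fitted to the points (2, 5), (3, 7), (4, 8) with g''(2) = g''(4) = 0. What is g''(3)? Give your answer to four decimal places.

With σ_i denoting the second derivative at x_i, h_i = 1, 1, and Δ_i = (y_(i+1) − y_i)/h_i = 2, 1:
  1·σ_0 + 4·σ_1 + 1·σ_2 = 6(Δ_1 - Δ_0) = -6
Natural end conditions: σ_0 = σ_2 = 0.
Hence σ_0 = 0, σ_1 = -3/2, σ_2 = 0.

-1.5000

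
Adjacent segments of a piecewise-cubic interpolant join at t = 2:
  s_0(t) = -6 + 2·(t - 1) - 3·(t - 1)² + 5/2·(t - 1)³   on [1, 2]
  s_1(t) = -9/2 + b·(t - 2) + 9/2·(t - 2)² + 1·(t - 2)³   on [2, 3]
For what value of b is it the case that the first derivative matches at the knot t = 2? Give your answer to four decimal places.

3.5000

s_0'(t) = 2 - 6·(t - 1) + 15/2·(t - 1)², so s_0'(2) = 7/2. On the right, s_1'(2) = b, so b = 7/2.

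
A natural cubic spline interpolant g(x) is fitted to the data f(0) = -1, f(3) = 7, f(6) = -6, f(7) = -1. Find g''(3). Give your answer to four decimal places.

-5.7931

Put M_i = g'' at the i-th knot. Here h = (3, 3, 1) and Δ = (8/3, -13/3, 5), so the interior equations h_(i-1)·M_(i-1) + 2(h_(i-1)+h_i)·M_i + h_i·M_(i+1) = 6(Δ_i − Δ_(i-1)) read
  3·M_0 + 12·M_1 + 3·M_2 = 6(Δ_1 - Δ_0) = -42
  3·M_1 + 8·M_2 + 1·M_3 = 6(Δ_2 - Δ_1) = 56
Natural end conditions: M_0 = M_3 = 0.
Forward elimination and back-substitution give M_0 = 0, M_1 = -168/29, M_2 = 266/29, M_3 = 0.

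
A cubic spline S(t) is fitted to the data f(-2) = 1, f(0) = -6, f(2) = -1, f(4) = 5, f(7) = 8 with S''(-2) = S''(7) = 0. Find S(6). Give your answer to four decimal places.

7.4883

Write M_i for S''(x_i). With h_i = 2, 2, 2, 3 and divided differences Δ_i = -7/2, 5/2, 3, 1, the continuity of S' gives the tridiagonal system
  2·M_0 + 8·M_1 + 2·M_2 = 6(Δ_1 - Δ_0) = 36
  2·M_1 + 8·M_2 + 2·M_3 = 6(Δ_2 - Δ_1) = 3
  2·M_2 + 10·M_3 + 3·M_4 = 6(Δ_3 - Δ_2) = -12
Natural end conditions: M_0 = M_4 = 0.
Forward elimination and back-substitution give M_0 = 0, M_1 = 657/142, M_2 = -36/71, M_3 = -78/71, M_4 = 0.
On [4, 7], S(t) = 5 + 149/71·(t - 4) - 39/71·(t - 4)² + 13/213·(t - 4)³.
With (t - 4) = 2: S(6) = 1595/213.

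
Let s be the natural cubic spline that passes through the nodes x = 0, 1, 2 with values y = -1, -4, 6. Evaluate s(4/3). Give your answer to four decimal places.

-1.8704

Write M_i for s''(x_i). With h_i = 1, 1 and divided differences Δ_i = -3, 10, the continuity of s' gives the tridiagonal system
  1·M_0 + 4·M_1 + 1·M_2 = 6(Δ_1 - Δ_0) = 78
Natural end conditions: M_0 = M_2 = 0.
Solving: M_0 = 0, M_1 = 39/2, M_2 = 0.
On [1, 2], s(x) = -4 + 7/2·(x - 1) + 39/4·(x - 1)² - 13/4·(x - 1)³.
With (x - 1) = 1/3: s(4/3) = -101/54.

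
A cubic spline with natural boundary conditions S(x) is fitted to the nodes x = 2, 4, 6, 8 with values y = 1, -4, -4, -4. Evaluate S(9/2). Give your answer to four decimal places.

With M_i denoting the second derivative at x_i, h_i = 2, 2, 2, and Δ_i = (y_(i+1) − y_i)/h_i = -5/2, 0, 0:
  2·M_0 + 8·M_1 + 2·M_2 = 6(Δ_1 - Δ_0) = 15
  2·M_1 + 8·M_2 + 2·M_3 = 6(Δ_2 - Δ_1) = 0
Natural end conditions: M_0 = M_3 = 0.
Forward elimination and back-substitution give M_0 = 0, M_1 = 2, M_2 = -1/2, M_3 = 0.
On [4, 6], S(x) = -4 - 7/6·(x - 4) + 1·(x - 4)² - 5/24·(x - 4)³.
With (x - 4) = 1/2: S(9/2) = -279/64.

-4.3594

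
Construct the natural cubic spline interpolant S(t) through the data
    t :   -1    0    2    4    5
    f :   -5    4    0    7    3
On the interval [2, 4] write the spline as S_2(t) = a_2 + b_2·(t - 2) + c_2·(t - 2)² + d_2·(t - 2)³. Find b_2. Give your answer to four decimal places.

0.1667

Let m_i = S''(x_i). Step sizes h_i = 1, 2, 2, 1; slopes of the chords Δ_i = (y_(i+1) - y_i)/h_i = 9, -2, 7/2, -4.
  1·m_0 + 6·m_1 + 2·m_2 = 6(Δ_1 - Δ_0) = -66
  2·m_1 + 8·m_2 + 2·m_3 = 6(Δ_2 - Δ_1) = 33
  2·m_2 + 6·m_3 + 1·m_4 = 6(Δ_3 - Δ_2) = -45
Natural end conditions: m_0 = m_4 = 0.
Solving: m_0 = 0, m_1 = -29/2, m_2 = 21/2, m_3 = -11, m_4 = 0.
On [2, 4], with S_2(t) = a_2 + b_2·(t - 2) + c_2·(t - 2)² + d_2·(t - 2)³: c_2 = m_2/2 = 21/4, d_2 = (m_3 - m_2)/(6h_2) = -43/24, b_2 = Δ_2 - h_2(2m_2 + m_3)/6 = 1/6.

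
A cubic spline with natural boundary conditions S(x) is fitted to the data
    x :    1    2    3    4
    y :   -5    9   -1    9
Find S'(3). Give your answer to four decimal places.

-3.8667

Put M_i = S'' at the i-th knot. Here h = (1, 1, 1) and Δ = (14, -10, 10), so the interior equations h_(i-1)·M_(i-1) + 2(h_(i-1)+h_i)·M_i + h_i·M_(i+1) = 6(Δ_i − Δ_(i-1)) read
  1·M_0 + 4·M_1 + 1·M_2 = 6(Δ_1 - Δ_0) = -144
  1·M_1 + 4·M_2 + 1·M_3 = 6(Δ_2 - Δ_1) = 120
Natural end conditions: M_0 = M_3 = 0.
Solving: M_0 = 0, M_1 = -232/5, M_2 = 208/5, M_3 = 0.
On [3, 4], S'(x) = b_2 + 2c_2·(x - 3) + 3d_2·(x - 3)² with b_2 = Δ_2 - h_2(2M_2 + M_3)/6 = -58/15, c_2 = M_2/2 = 104/5, d_2 = (M_3 - M_2)/(6h_2) = -104/15. So S'(3) = -58/15.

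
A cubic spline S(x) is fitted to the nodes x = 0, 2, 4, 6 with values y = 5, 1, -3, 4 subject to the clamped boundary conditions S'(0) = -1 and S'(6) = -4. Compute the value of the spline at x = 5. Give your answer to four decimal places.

2.2500

With σ_i denoting the second derivative at x_i, h_i = 2, 2, 2, and Δ_i = (y_(i+1) − y_i)/h_i = -2, -2, 7/2:
  2·σ_0 + 8·σ_1 + 2·σ_2 = 6(Δ_1 - Δ_0) = 0
  2·σ_1 + 8·σ_2 + 2·σ_3 = 6(Δ_2 - Δ_1) = 33
Clamped end conditions give two more equations: 2h_0·σ_0 + h_0·σ_1 = 6(Δ_0 - S'(0)) = -6 and h_2·σ_2 + 2h_2·σ_3 = 6(S'(6) - Δ_2) = -45.
Hence σ_0 = -1/2, σ_1 = -2, σ_2 = 17/2, σ_3 = -31/2.
On [4, 6], S(x) = -3 + 3·(x - 4) + 17/4·(x - 4)² - 2·(x - 4)³.
With (x - 4) = 1: S(5) = 9/4.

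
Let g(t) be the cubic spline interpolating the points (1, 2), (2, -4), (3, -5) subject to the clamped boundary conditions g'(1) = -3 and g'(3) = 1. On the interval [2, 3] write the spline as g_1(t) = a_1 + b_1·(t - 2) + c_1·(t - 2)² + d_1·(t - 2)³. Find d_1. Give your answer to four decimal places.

With M_i denoting the second derivative at x_i, h_i = 1, 1, and Δ_i = (y_(i+1) − y_i)/h_i = -6, -1:
  1·M_0 + 4·M_1 + 1·M_2 = 6(Δ_1 - Δ_0) = 30
Clamped end conditions give two more equations: 2h_0·M_0 + h_0·M_1 = 6(Δ_0 - g'(1)) = -18 and h_1·M_1 + 2h_1·M_2 = 6(g'(3) - Δ_1) = 12.
Solving the tridiagonal system: M_0 = -29/2, M_1 = 11, M_2 = 1/2.
On [2, 3], with g_1(t) = a_1 + b_1·(t - 2) + c_1·(t - 2)² + d_1·(t - 2)³: c_1 = M_1/2 = 11/2, d_1 = (M_2 - M_1)/(6h_1) = -7/4, b_1 = Δ_1 - h_1(2M_1 + M_2)/6 = -19/4.

-1.7500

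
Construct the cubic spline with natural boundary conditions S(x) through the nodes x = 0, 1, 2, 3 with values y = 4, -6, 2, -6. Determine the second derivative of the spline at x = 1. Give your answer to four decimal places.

35.2000

Put M_i = S'' at the i-th knot. Here h = (1, 1, 1) and Δ = (-10, 8, -8), so the interior equations h_(i-1)·M_(i-1) + 2(h_(i-1)+h_i)·M_i + h_i·M_(i+1) = 6(Δ_i − Δ_(i-1)) read
  1·M_0 + 4·M_1 + 1·M_2 = 6(Δ_1 - Δ_0) = 108
  1·M_1 + 4·M_2 + 1·M_3 = 6(Δ_2 - Δ_1) = -96
Natural end conditions: M_0 = M_3 = 0.
Solving: M_0 = 0, M_1 = 176/5, M_2 = -164/5, M_3 = 0.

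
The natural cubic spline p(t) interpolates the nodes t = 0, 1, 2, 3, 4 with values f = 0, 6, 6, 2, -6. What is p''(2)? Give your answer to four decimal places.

-2.5714

Put M_i = p'' at the i-th knot. Here h = (1, 1, 1, 1) and Δ = (6, 0, -4, -8), so the interior equations h_(i-1)·M_(i-1) + 2(h_(i-1)+h_i)·M_i + h_i·M_(i+1) = 6(Δ_i − Δ_(i-1)) read
  1·M_0 + 4·M_1 + 1·M_2 = 6(Δ_1 - Δ_0) = -36
  1·M_1 + 4·M_2 + 1·M_3 = 6(Δ_2 - Δ_1) = -24
  1·M_2 + 4·M_3 + 1·M_4 = 6(Δ_3 - Δ_2) = -24
Natural end conditions: M_0 = M_4 = 0.
Solving: M_0 = 0, M_1 = -117/14, M_2 = -18/7, M_3 = -75/14, M_4 = 0.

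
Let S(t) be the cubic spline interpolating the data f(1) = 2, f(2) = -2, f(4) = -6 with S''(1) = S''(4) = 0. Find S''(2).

2

Put M_i = S'' at the i-th knot. Here h = (1, 2) and Δ = (-4, -2), so the interior equations h_(i-1)·M_(i-1) + 2(h_(i-1)+h_i)·M_i + h_i·M_(i+1) = 6(Δ_i − Δ_(i-1)) read
  1·M_0 + 6·M_1 + 2·M_2 = 6(Δ_1 - Δ_0) = 12
Natural end conditions: M_0 = M_2 = 0.
Solving the tridiagonal system: M_0 = 0, M_1 = 2, M_2 = 0.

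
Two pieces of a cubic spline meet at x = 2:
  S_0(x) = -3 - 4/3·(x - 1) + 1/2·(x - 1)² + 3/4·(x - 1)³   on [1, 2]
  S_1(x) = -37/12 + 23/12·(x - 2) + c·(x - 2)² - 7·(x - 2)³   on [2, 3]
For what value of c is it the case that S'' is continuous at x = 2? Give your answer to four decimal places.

S_0''(x) = 1 + 9/2·(x - 1), so S_0''(2) = 11/2. On the right, S_1''(2) = 2c, so c = 11/4.

2.7500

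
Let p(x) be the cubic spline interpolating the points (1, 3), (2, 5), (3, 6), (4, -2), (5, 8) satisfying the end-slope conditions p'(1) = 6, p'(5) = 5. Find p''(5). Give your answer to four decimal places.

With M_i denoting the second derivative at x_i, h_i = 1, 1, 1, 1, and Δ_i = (y_(i+1) − y_i)/h_i = 2, 1, -8, 10:
  1·M_0 + 4·M_1 + 1·M_2 = 6(Δ_1 - Δ_0) = -6
  1·M_1 + 4·M_2 + 1·M_3 = 6(Δ_2 - Δ_1) = -54
  1·M_2 + 4·M_3 + 1·M_4 = 6(Δ_3 - Δ_2) = 108
Clamped end conditions give two more equations: 2h_0·M_0 + h_0·M_1 = 6(Δ_0 - p'(1)) = -24 and h_3·M_3 + 2h_3·M_4 = 6(p'(5) - Δ_3) = -30.
Solving: M_0 = -233/14, M_1 = 65/7, M_2 = -53/2, M_3 = 299/7, M_4 = -509/14.

-36.3571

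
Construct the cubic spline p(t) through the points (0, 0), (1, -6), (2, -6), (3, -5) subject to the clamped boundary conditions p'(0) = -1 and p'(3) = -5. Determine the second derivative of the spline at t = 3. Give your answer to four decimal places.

-19.4667

Put M_i = p'' at the i-th knot. Here h = (1, 1, 1) and Δ = (-6, 0, 1), so the interior equations h_(i-1)·M_(i-1) + 2(h_(i-1)+h_i)·M_i + h_i·M_(i+1) = 6(Δ_i − Δ_(i-1)) read
  1·M_0 + 4·M_1 + 1·M_2 = 6(Δ_1 - Δ_0) = 36
  1·M_1 + 4·M_2 + 1·M_3 = 6(Δ_2 - Δ_1) = 6
Clamped end conditions give two more equations: 2h_0·M_0 + h_0·M_1 = 6(Δ_0 - p'(0)) = -30 and h_2·M_2 + 2h_2·M_3 = 6(p'(3) - Δ_2) = -36.
Solving the tridiagonal system: M_0 = -328/15, M_1 = 206/15, M_2 = 44/15, M_3 = -292/15.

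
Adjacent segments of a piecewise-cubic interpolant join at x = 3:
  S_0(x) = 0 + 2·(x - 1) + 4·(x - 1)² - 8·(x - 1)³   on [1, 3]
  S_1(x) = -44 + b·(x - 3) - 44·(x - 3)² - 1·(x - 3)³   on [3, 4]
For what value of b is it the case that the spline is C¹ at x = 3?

S_0'(x) = 2 + 8·(x - 1) - 24·(x - 1)², so S_0'(3) = -78. On the right, S_1'(3) = b, so b = -78.

-78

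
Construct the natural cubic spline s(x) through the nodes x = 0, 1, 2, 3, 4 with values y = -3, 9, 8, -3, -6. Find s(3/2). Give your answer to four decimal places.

10.4219

With M_i denoting the second derivative at x_i, h_i = 1, 1, 1, 1, and Δ_i = (y_(i+1) − y_i)/h_i = 12, -1, -11, -3:
  1·M_0 + 4·M_1 + 1·M_2 = 6(Δ_1 - Δ_0) = -78
  1·M_1 + 4·M_2 + 1·M_3 = 6(Δ_2 - Δ_1) = -60
  1·M_2 + 4·M_3 + 1·M_4 = 6(Δ_3 - Δ_2) = 48
Natural end conditions: M_0 = M_4 = 0.
Hence M_0 = 0, M_1 = -63/4, M_2 = -15, M_3 = 63/4, M_4 = 0.
On [1, 2], s(x) = 9 + 27/4·(x - 1) - 63/8·(x - 1)² + 1/8·(x - 1)³.
With (x - 1) = 1/2: s(3/2) = 667/64.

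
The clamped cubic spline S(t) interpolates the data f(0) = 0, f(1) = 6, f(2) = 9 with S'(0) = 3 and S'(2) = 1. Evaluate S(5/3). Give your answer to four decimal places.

Write M_i for S''(x_i). With h_i = 1, 1 and divided differences Δ_i = 6, 3, the continuity of S' gives the tridiagonal system
  1·M_0 + 4·M_1 + 1·M_2 = 6(Δ_1 - Δ_0) = -18
Clamped end conditions give two more equations: 2h_0·M_0 + h_0·M_1 = 6(Δ_0 - S'(0)) = 18 and h_1·M_1 + 2h_1·M_2 = 6(S'(2) - Δ_1) = -12.
Solving: M_0 = 25/2, M_1 = -7, M_2 = -5/2.
On [1, 2], S(t) = 6 + 23/4·(t - 1) - 7/2·(t - 1)² + 3/4·(t - 1)³.
With (t - 1) = 2/3: S(5/3) = 17/2.

8.5000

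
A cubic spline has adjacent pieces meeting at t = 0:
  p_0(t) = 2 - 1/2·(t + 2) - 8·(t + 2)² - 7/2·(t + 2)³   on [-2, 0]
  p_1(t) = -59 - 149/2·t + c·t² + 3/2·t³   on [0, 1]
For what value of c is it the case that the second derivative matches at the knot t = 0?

-29

p_0''(t) = -16 - 21·(t + 2), so p_0''(0) = -58. On the right, p_1''(0) = 2c, so c = -29.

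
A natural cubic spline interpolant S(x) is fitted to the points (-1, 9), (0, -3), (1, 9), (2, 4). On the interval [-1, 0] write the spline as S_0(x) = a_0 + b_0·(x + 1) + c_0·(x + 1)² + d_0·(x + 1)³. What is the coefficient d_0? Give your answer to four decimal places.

7.5333

With m_i denoting the second derivative at x_i, h_i = 1, 1, 1, and Δ_i = (y_(i+1) − y_i)/h_i = -12, 12, -5:
  1·m_0 + 4·m_1 + 1·m_2 = 6(Δ_1 - Δ_0) = 144
  1·m_1 + 4·m_2 + 1·m_3 = 6(Δ_2 - Δ_1) = -102
Natural end conditions: m_0 = m_3 = 0.
Forward elimination and back-substitution give m_0 = 0, m_1 = 226/5, m_2 = -184/5, m_3 = 0.
On [-1, 0], with S_0(x) = a_0 + b_0·(x + 1) + c_0·(x + 1)² + d_0·(x + 1)³: c_0 = m_0/2 = 0, d_0 = (m_1 - m_0)/(6h_0) = 113/15, b_0 = Δ_0 - h_0(2m_0 + m_1)/6 = -293/15.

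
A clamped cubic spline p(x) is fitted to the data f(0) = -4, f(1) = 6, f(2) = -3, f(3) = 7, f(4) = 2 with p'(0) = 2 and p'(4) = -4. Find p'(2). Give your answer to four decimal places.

Put M_i = p'' at the i-th knot. Here h = (1, 1, 1, 1) and Δ = (10, -9, 10, -5), so the interior equations h_(i-1)·M_(i-1) + 2(h_(i-1)+h_i)·M_i + h_i·M_(i+1) = 6(Δ_i − Δ_(i-1)) read
  1·M_0 + 4·M_1 + 1·M_2 = 6(Δ_1 - Δ_0) = -114
  1·M_1 + 4·M_2 + 1·M_3 = 6(Δ_2 - Δ_1) = 114
  1·M_2 + 4·M_3 + 1·M_4 = 6(Δ_3 - Δ_2) = -90
Clamped end conditions give two more equations: 2h_0·M_0 + h_0·M_1 = 6(Δ_0 - p'(0)) = 48 and h_3·M_3 + 2h_3·M_4 = 6(p'(4) - Δ_3) = 6.
Solving: M_0 = 717/14, M_1 = -381/7, M_2 = 105/2, M_3 = -291/7, M_4 = 333/14.
On [2, 3], p'(x) = b_2 + 2c_2·(x - 2) + 3d_2·(x - 2)² with b_2 = Δ_2 - h_2(2M_2 + M_3)/6 = -4/7, c_2 = M_2/2 = 105/4, d_2 = (M_3 - M_2)/(6h_2) = -439/28. So p'(2) = -4/7.

-0.5714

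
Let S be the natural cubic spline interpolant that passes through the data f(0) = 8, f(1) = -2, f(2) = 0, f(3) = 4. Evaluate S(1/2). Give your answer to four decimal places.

1.8500

With σ_i denoting the second derivative at x_i, h_i = 1, 1, 1, and Δ_i = (y_(i+1) − y_i)/h_i = -10, 2, 4:
  1·σ_0 + 4·σ_1 + 1·σ_2 = 6(Δ_1 - Δ_0) = 72
  1·σ_1 + 4·σ_2 + 1·σ_3 = 6(Δ_2 - Δ_1) = 12
Natural end conditions: σ_0 = σ_3 = 0.
Forward elimination and back-substitution give σ_0 = 0, σ_1 = 92/5, σ_2 = -8/5, σ_3 = 0.
On [0, 1], S(x) = 8 - 196/15·x + 0·x² + 46/15·x³.
With x = 1/2: S(1/2) = 37/20.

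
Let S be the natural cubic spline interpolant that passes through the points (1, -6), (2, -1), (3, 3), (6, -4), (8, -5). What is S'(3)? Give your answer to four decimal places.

Let M_i = S''(x_i). Step sizes h_i = 1, 1, 3, 2; slopes of the chords Δ_i = (y_(i+1) - y_i)/h_i = 5, 4, -7/3, -1/2.
  1·M_0 + 4·M_1 + 1·M_2 = 6(Δ_1 - Δ_0) = -6
  1·M_1 + 8·M_2 + 3·M_3 = 6(Δ_2 - Δ_1) = -38
  3·M_2 + 10·M_3 + 2·M_4 = 6(Δ_3 - Δ_2) = 11
Natural end conditions: M_0 = M_4 = 0.
Solving the tridiagonal system: M_0 = 0, M_1 = -13/274, M_2 = -796/137, M_3 = 779/274, M_4 = 0.
On [3, 6], S'(x) = b_2 + 2c_2·(x - 3) + 3d_2·(x - 3)² with b_2 = Δ_2 - h_2(2M_2 + M_3)/6 = 3379/1644, c_2 = M_2/2 = -398/137, d_2 = (M_3 - M_2)/(6h_2) = 2371/4932. So S'(3) = 3379/1644.

2.0554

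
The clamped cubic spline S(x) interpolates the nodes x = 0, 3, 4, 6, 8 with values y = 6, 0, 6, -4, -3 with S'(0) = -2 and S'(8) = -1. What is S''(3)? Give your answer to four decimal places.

With σ_i denoting the second derivative at x_i, h_i = 3, 1, 2, 2, and Δ_i = (y_(i+1) − y_i)/h_i = -2, 6, -5, 1/2:
  3·σ_0 + 8·σ_1 + 1·σ_2 = 6(Δ_1 - Δ_0) = 48
  1·σ_1 + 6·σ_2 + 2·σ_3 = 6(Δ_2 - Δ_1) = -66
  2·σ_2 + 8·σ_3 + 2·σ_4 = 6(Δ_3 - Δ_2) = 33
Clamped end conditions give two more equations: 2h_0·σ_0 + h_0·σ_1 = 6(Δ_0 - S'(0)) = 0 and h_3·σ_3 + 2h_3·σ_4 = 6(S'(8) - Δ_3) = -9.
Solving the tridiagonal system: σ_0 = -787/160, σ_1 = 787/80, σ_2 = -2551/160, σ_3 = 793/80, σ_4 = -1153/160.

9.8375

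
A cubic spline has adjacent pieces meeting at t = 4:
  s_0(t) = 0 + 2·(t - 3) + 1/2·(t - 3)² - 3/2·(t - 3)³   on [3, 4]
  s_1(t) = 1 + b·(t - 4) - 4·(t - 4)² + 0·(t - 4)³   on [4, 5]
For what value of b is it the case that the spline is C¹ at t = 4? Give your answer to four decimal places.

s_0'(t) = 2 + 1·(t - 3) - 9/2·(t - 3)², so s_0'(4) = -3/2. On the right, s_1'(4) = b, so b = -3/2.

-1.5000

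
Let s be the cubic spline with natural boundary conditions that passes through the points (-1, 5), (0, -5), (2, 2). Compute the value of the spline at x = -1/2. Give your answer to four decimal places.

-0.8438

Put M_i = s'' at the i-th knot. Here h = (1, 2) and Δ = (-10, 7/2), so the interior equations h_(i-1)·M_(i-1) + 2(h_(i-1)+h_i)·M_i + h_i·M_(i+1) = 6(Δ_i − Δ_(i-1)) read
  1·M_0 + 6·M_1 + 2·M_2 = 6(Δ_1 - Δ_0) = 81
Natural end conditions: M_0 = M_2 = 0.
Solving: M_0 = 0, M_1 = 27/2, M_2 = 0.
On [-1, 0], s(x) = 5 - 49/4·(x + 1) + 0·(x + 1)² + 9/4·(x + 1)³.
With (x + 1) = 1/2: s(-1/2) = -27/32.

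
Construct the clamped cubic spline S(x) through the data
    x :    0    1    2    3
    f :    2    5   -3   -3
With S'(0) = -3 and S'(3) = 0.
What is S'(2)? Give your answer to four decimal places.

-5.6000

Put M_i = S'' at the i-th knot. Here h = (1, 1, 1) and Δ = (3, -8, 0), so the interior equations h_(i-1)·M_(i-1) + 2(h_(i-1)+h_i)·M_i + h_i·M_(i+1) = 6(Δ_i − Δ_(i-1)) read
  1·M_0 + 4·M_1 + 1·M_2 = 6(Δ_1 - Δ_0) = -66
  1·M_1 + 4·M_2 + 1·M_3 = 6(Δ_2 - Δ_1) = 48
Clamped end conditions give two more equations: 2h_0·M_0 + h_0·M_1 = 6(Δ_0 - S'(0)) = 36 and h_2·M_2 + 2h_2·M_3 = 6(S'(3) - Δ_2) = 0.
Solving: M_0 = 166/5, M_1 = -152/5, M_2 = 112/5, M_3 = -56/5.
On [2, 3], S'(x) = b_2 + 2c_2·(x - 2) + 3d_2·(x - 2)² with b_2 = Δ_2 - h_2(2M_2 + M_3)/6 = -28/5, c_2 = M_2/2 = 56/5, d_2 = (M_3 - M_2)/(6h_2) = -28/5. So S'(2) = -28/5.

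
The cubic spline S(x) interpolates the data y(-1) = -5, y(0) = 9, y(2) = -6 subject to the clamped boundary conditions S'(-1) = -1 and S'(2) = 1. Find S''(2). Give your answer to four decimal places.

34.9167

Write M_i for S''(x_i). With h_i = 1, 2 and divided differences Δ_i = 14, -15/2, the continuity of S' gives the tridiagonal system
  1·M_0 + 6·M_1 + 2·M_2 = 6(Δ_1 - Δ_0) = -129
Clamped end conditions give two more equations: 2h_0·M_0 + h_0·M_1 = 6(Δ_0 - S'(-1)) = 90 and h_1·M_1 + 2h_1·M_2 = 6(S'(2) - Δ_1) = 51.
Forward elimination and back-substitution give M_0 = 403/6, M_1 = -133/3, M_2 = 419/12.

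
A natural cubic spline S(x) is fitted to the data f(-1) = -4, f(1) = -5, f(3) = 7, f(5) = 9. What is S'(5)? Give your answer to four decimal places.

Write σ_i for S''(x_i). With h_i = 2, 2, 2 and divided differences Δ_i = -1/2, 6, 1, the continuity of S' gives the tridiagonal system
  2·σ_0 + 8·σ_1 + 2·σ_2 = 6(Δ_1 - Δ_0) = 39
  2·σ_1 + 8·σ_2 + 2·σ_3 = 6(Δ_2 - Δ_1) = -30
Natural end conditions: σ_0 = σ_3 = 0.
Solving: σ_0 = 0, σ_1 = 31/5, σ_2 = -53/10, σ_3 = 0.
On [3, 5], S'(x) = b_2 + 2c_2·(x - 3) + 3d_2·(x - 3)² with b_2 = Δ_2 - h_2(2σ_2 + σ_3)/6 = 68/15, c_2 = σ_2/2 = -53/20, d_2 = (σ_3 - σ_2)/(6h_2) = 53/120. So S'(5) = -23/30.

-0.7667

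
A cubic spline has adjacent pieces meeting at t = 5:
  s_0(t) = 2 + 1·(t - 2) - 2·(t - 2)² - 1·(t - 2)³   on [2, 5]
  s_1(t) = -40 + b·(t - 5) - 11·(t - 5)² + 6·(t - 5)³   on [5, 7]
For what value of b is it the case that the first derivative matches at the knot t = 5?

-38

s_0'(t) = 1 - 4·(t - 2) - 3·(t - 2)², so s_0'(5) = -38. On the right, s_1'(5) = b, so b = -38.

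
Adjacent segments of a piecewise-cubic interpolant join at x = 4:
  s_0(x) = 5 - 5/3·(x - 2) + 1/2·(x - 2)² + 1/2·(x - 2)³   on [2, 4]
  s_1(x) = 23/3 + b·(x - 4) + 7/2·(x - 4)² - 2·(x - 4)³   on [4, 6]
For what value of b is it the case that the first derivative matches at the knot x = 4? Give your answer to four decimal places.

6.3333

s_0'(x) = -5/3 + 1·(x - 2) + 3/2·(x - 2)², so s_0'(4) = 19/3. On the right, s_1'(4) = b, so b = 19/3.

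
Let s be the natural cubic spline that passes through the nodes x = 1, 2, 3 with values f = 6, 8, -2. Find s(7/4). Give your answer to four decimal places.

Write M_i for s''(x_i). With h_i = 1, 1 and divided differences Δ_i = 2, -10, the continuity of s' gives the tridiagonal system
  1·M_0 + 4·M_1 + 1·M_2 = 6(Δ_1 - Δ_0) = -72
Natural end conditions: M_0 = M_2 = 0.
Solving: M_0 = 0, M_1 = -18, M_2 = 0.
On [1, 2], s(x) = 6 + 5·(x - 1) + 0·(x - 1)² - 3·(x - 1)³.
With (x - 1) = 3/4: s(7/4) = 543/64.

8.4844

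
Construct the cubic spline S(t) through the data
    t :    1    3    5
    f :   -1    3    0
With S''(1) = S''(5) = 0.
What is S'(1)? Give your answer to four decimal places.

Let M_i = S''(x_i). Step sizes h_i = 2, 2; slopes of the chords Δ_i = (y_(i+1) - y_i)/h_i = 2, -3/2.
  2·M_0 + 8·M_1 + 2·M_2 = 6(Δ_1 - Δ_0) = -21
Natural end conditions: M_0 = M_2 = 0.
Forward elimination and back-substitution give M_0 = 0, M_1 = -21/8, M_2 = 0.
On [1, 3], S'(t) = b_0 + 2c_0·(t - 1) + 3d_0·(t - 1)² with b_0 = Δ_0 - h_0(2M_0 + M_1)/6 = 23/8, c_0 = M_0/2 = 0, d_0 = (M_1 - M_0)/(6h_0) = -7/32. So S'(1) = 23/8.

2.8750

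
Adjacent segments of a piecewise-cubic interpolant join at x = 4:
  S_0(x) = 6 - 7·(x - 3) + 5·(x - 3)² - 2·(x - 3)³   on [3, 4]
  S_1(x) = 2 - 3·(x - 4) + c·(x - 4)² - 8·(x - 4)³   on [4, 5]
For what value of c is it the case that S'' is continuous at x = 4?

S_0''(x) = 10 - 12·(x - 3), so S_0''(4) = -2. On the right, S_1''(4) = 2c, so c = -1.

-1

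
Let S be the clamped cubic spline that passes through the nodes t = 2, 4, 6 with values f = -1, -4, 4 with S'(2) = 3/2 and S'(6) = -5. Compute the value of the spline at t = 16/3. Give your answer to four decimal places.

3.8148

Write M_i for S''(x_i). With h_i = 2, 2 and divided differences Δ_i = -3/2, 4, the continuity of S' gives the tridiagonal system
  2·M_0 + 8·M_1 + 2·M_2 = 6(Δ_1 - Δ_0) = 33
Clamped end conditions give two more equations: 2h_0·M_0 + h_0·M_1 = 6(Δ_0 - S'(2)) = -18 and h_1·M_1 + 2h_1·M_2 = 6(S'(6) - Δ_1) = -54.
Forward elimination and back-substitution give M_0 = -41/4, M_1 = 23/2, M_2 = -77/4.
On [4, 6], S(t) = -4 + 11/4·(t - 4) + 23/4·(t - 4)² - 41/16·(t - 4)³.
With (t - 4) = 4/3: S(16/3) = 103/27.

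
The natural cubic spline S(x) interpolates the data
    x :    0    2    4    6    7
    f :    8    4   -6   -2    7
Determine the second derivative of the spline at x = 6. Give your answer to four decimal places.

5.4146

With M_i denoting the second derivative at x_i, h_i = 2, 2, 2, 1, and Δ_i = (y_(i+1) − y_i)/h_i = -2, -5, 2, 9:
  2·M_0 + 8·M_1 + 2·M_2 = 6(Δ_1 - Δ_0) = -18
  2·M_1 + 8·M_2 + 2·M_3 = 6(Δ_2 - Δ_1) = 42
  2·M_2 + 6·M_3 + 1·M_4 = 6(Δ_3 - Δ_2) = 42
Natural end conditions: M_0 = M_4 = 0.
Hence M_0 = 0, M_1 = -141/41, M_2 = 195/41, M_3 = 222/41, M_4 = 0.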